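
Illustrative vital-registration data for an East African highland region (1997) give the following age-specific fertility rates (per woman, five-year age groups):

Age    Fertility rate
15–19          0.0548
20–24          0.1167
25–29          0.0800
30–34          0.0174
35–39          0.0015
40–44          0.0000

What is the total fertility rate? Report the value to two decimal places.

Sum of ASFRs = 0.0548 + 0.1167 + 0.0800 + 0.0174 + 0.0015 + 0.0000 = 0.2704
TFR = 5 × 0.2704 = 1.352

1.35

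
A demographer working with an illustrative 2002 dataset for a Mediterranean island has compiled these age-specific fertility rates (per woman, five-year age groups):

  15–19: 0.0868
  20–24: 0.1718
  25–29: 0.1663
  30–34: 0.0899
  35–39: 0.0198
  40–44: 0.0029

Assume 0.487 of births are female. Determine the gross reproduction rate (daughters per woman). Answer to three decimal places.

Proportion female at birth = 0.487.
Sum of ASFRs = 0.0868 + 0.1718 + 0.1663 + 0.0899 + 0.0198 + 0.0029 = 0.5375
TFR = 5 × 0.5375 = 2.6875
GRR = 0.487 × 2.6875 = 1.30881

1.309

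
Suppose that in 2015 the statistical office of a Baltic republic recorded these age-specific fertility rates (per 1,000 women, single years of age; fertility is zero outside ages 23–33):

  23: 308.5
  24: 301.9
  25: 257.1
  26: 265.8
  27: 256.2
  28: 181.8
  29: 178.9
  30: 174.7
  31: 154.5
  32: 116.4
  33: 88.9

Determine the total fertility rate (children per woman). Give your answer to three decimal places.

Sum of ASFRs = 308.5 + 301.9 + 257.1 + 265.8 + 256.2 + 181.8 + 178.9 + 174.7 + 154.5 + 116.4 + 88.9 = 2284.7
TFR = 2284.7 / 1000 = 2.2847

2.285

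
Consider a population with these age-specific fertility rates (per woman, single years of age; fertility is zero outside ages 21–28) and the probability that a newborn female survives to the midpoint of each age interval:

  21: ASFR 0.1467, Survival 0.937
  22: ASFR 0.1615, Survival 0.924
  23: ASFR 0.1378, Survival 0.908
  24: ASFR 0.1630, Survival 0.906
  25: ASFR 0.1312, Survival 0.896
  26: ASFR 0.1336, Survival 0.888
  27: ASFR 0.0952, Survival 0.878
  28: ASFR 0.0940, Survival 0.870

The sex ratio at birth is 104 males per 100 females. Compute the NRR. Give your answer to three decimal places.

0.471

Proportion female at birth = 100 / (100 + 104) = 0.49020.
Per-age-group product (1 × ASFR × survival probability):
  21: 1 × 0.1467 × 0.937 = 0.13746
  22: 1 × 0.1615 × 0.924 = 0.14923
  23: 1 × 0.1378 × 0.908 = 0.12512
  24: 1 × 0.1630 × 0.906 = 0.14768
  25: 1 × 0.1312 × 0.896 = 0.11756
  26: 1 × 0.1336 × 0.888 = 0.11864
  27: 1 × 0.0952 × 0.878 = 0.08359
  28: 1 × 0.0940 × 0.870 = 0.08178
Sum = 0.96106
NRR = 0.49020 × 0.96106 = 0.47111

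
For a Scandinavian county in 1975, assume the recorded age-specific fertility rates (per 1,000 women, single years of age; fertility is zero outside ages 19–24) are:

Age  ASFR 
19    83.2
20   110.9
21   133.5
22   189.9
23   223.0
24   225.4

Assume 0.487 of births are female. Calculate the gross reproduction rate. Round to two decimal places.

Proportion female at birth = 0.487.
Sum of ASFRs = 83.2 + 110.9 + 133.5 + 189.9 + 223.0 + 225.4 = 965.9
TFR = 965.9 / 1000 = 0.9659
GRR = 0.487 × 0.9659 = 0.47039

0.47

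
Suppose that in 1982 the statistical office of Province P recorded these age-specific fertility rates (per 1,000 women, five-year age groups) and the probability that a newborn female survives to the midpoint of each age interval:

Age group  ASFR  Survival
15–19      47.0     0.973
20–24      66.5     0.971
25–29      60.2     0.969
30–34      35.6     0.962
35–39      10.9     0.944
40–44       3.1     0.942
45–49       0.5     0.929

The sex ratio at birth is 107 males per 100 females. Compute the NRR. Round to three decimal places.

0.523

Proportion female at birth = 100 / (100 + 107) = 0.48309.
Per-age-group product (5 × ASFR × survival probability):
  15–19: 5 × 47.0/1000 × 0.973 = 0.22866
  20–24: 5 × 66.5/1000 × 0.971 = 0.32286
  25–29: 5 × 60.2/1000 × 0.969 = 0.29167
  30–34: 5 × 35.6/1000 × 0.962 = 0.17124
  35–39: 5 × 10.9/1000 × 0.944 = 0.05145
  40–44: 5 × 3.1/1000 × 0.942 = 0.01460
  45–49: 5 × 0.5/1000 × 0.929 = 0.00232
Sum = 1.08280
NRR = 0.48309 × 1.08280 = 0.52309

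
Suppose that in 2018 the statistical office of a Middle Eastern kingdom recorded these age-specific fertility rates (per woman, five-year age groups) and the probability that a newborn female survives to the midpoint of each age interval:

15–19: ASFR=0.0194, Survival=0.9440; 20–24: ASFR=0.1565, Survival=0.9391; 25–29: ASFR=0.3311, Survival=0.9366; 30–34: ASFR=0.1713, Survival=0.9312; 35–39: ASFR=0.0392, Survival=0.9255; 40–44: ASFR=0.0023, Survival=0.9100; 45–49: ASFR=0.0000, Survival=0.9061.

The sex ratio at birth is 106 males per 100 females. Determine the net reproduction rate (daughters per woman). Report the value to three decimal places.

Proportion female at birth = 100 / (100 + 106) = 0.48544.
Survival-weighted fertility by age (5·fₓ·Sₓ):
  15–19: 5 × 0.0194 × 0.9440 = 0.09157
  20–24: 5 × 0.1565 × 0.9391 = 0.73485
  25–29: 5 × 0.3311 × 0.9366 = 1.55054
  30–34: 5 × 0.1713 × 0.9312 = 0.79757
  35–39: 5 × 0.0392 × 0.9255 = 0.18140
  40–44: 5 × 0.0023 × 0.9100 = 0.01047
  45–49: 5 × 0.0000 × 0.9061 = 0.00000
Sum = 3.36640
NRR = 0.48544 × 3.36640 = 1.63419

1.634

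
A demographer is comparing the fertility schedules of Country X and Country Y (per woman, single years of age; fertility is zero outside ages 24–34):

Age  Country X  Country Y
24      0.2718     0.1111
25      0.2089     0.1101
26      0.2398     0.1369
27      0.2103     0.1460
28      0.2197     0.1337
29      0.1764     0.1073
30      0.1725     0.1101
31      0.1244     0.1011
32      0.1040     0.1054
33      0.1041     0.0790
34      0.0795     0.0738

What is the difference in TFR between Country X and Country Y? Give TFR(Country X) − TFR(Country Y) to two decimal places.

Country X:
  Sum of ASFRs = 0.2718 + 0.2089 + 0.2398 + 0.2103 + 0.2197 + 0.1764 + 0.1725 + 0.1244 + 0.1040 + 0.1041 + 0.0795 = 1.9114
  TFR = 1.9114
Country Y:
  Sum of ASFRs = 0.1111 + 0.1101 + 0.1369 + 0.1460 + 0.1337 + 0.1073 + 0.1101 + 0.1011 + 0.1054 + 0.0790 + 0.0738 = 1.2145
  TFR = 1.2145
Difference = 1.9114 − 1.2145 = 0.6969

0.70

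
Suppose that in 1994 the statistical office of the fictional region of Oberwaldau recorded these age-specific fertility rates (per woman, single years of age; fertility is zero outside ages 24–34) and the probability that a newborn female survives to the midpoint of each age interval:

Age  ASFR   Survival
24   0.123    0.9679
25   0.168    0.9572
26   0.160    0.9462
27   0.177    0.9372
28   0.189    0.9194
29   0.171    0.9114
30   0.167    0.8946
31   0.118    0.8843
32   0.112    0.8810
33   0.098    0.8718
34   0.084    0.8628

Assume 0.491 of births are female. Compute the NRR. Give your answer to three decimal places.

Proportion female at birth = 0.491.
Each age group contributes 1 × ASFR × survival:
  24: 1 × 0.123 × 0.9679 = 0.11905
  25: 1 × 0.168 × 0.9572 = 0.16081
  26: 1 × 0.160 × 0.9462 = 0.15139
  27: 1 × 0.177 × 0.9372 = 0.16588
  28: 1 × 0.189 × 0.9194 = 0.17377
  29: 1 × 0.171 × 0.9114 = 0.15585
  30: 1 × 0.167 × 0.8946 = 0.14940
  31: 1 × 0.118 × 0.8843 = 0.10435
  32: 1 × 0.112 × 0.8810 = 0.09867
  33: 1 × 0.098 × 0.8718 = 0.08544
  34: 1 × 0.084 × 0.8628 = 0.07248
Sum = 1.43709
NRR = 0.491 × 1.43709 = 0.70561
With NRR below 1 the population is below replacement fertility.

0.706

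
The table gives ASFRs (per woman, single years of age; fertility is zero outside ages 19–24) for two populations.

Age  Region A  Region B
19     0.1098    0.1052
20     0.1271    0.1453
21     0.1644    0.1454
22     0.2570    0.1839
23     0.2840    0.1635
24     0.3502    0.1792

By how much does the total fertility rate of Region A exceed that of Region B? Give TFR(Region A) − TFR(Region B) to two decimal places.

0.37

Region A:
  Sum of ASFRs = 0.1098 + 0.1271 + 0.1644 + 0.2570 + 0.2840 + 0.3502 = 1.2925
  TFR = 1.2925
Region B:
  Sum of ASFRs = 0.1052 + 0.1453 + 0.1454 + 0.1839 + 0.1635 + 0.1792 = 0.9225
  TFR = 0.9225
Difference = 1.2925 − 0.9225 = 0.37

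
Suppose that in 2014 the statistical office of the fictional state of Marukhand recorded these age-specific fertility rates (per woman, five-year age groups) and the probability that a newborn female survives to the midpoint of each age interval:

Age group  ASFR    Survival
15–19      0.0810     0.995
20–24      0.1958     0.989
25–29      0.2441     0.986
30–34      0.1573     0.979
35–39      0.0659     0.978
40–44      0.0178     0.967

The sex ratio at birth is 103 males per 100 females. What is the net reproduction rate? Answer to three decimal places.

Proportion female at birth = 100 / (100 + 103) = 0.49261.
Survival-weighted fertility by age (5·fₓ·Sₓ):
  15–19: 5 × 0.0810 × 0.995 = 0.40298
  20–24: 5 × 0.1958 × 0.989 = 0.96823
  25–29: 5 × 0.2441 × 0.986 = 1.20341
  30–34: 5 × 0.1573 × 0.979 = 0.76998
  35–39: 5 × 0.0659 × 0.978 = 0.32225
  40–44: 5 × 0.0178 × 0.967 = 0.08606
Sum = 3.75291
NRR = 0.49261 × 3.75291 = 1.84872

1.849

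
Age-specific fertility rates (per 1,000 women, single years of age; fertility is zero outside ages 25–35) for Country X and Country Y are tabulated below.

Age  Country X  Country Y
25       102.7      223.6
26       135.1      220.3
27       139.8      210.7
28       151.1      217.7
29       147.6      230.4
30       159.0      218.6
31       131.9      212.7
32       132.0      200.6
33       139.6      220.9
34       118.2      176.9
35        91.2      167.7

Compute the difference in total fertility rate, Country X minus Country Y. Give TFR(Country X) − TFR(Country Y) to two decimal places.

Country X:
  Sum of ASFRs = 102.7 + 135.1 + 139.8 + 151.1 + 147.6 + 159.0 + 131.9 + 132.0 + 139.6 + 118.2 + 91.2 = 1448.2
  TFR = 1448.2 / 1000 = 1.4482
Country Y:
  Sum of ASFRs = 223.6 + 220.3 + 210.7 + 217.7 + 230.4 + 218.6 + 212.7 + 200.6 + 220.9 + 176.9 + 167.7 = 2300.1
  TFR = 2300.1 / 1000 = 2.3001
Difference = 1.4482 − 2.3001 = -0.8519

-0.85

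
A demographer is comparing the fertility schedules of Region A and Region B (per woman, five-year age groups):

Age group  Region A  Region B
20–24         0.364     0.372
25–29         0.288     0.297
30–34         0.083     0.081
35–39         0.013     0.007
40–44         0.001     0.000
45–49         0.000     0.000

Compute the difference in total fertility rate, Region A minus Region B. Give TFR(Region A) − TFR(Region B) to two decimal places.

-0.04

Region A:
  Sum of ASFRs = 0.364 + 0.288 + 0.083 + 0.013 + 0.001 + 0.000 = 0.749
  TFR = 5 × 0.749 = 3.745
Region B:
  Sum of ASFRs = 0.372 + 0.297 + 0.081 + 0.007 + 0.000 + 0.000 = 0.757
  TFR = 5 × 0.757 = 3.785
Difference = 3.745 − 3.785 = -0.04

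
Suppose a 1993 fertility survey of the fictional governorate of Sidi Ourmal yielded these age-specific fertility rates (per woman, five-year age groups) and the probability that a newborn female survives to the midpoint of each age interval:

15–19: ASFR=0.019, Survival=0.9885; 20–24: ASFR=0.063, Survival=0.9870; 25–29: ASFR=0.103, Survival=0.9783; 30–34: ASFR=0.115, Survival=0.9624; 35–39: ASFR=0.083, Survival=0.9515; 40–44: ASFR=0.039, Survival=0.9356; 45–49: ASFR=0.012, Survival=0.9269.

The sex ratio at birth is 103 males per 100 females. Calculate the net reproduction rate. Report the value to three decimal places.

1.032

Proportion female at birth = 100 / (100 + 103) = 0.49261.
Per-age-group product (5 × ASFR × survival probability):
  15–19: 5 × 0.019 × 0.9885 = 0.09391
  20–24: 5 × 0.063 × 0.9870 = 0.31091
  25–29: 5 × 0.103 × 0.9783 = 0.50382
  30–34: 5 × 0.115 × 0.9624 = 0.55338
  35–39: 5 × 0.083 × 0.9515 = 0.39487
  40–44: 5 × 0.039 × 0.9356 = 0.18244
  45–49: 5 × 0.012 × 0.9269 = 0.05561
Sum = 2.09494
NRR = 0.49261 × 2.09494 = 1.03199
An NRR exceeding 1 indicates intrinsic growth under these rates.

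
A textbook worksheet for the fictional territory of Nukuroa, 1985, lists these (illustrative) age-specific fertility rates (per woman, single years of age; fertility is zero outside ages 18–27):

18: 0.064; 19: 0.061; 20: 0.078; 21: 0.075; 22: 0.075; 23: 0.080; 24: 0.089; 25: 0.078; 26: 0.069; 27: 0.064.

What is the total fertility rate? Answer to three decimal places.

Sum of ASFRs = 0.064 + 0.061 + 0.078 + 0.075 + 0.075 + 0.080 + 0.089 + 0.078 + 0.069 + 0.064 = 0.733
TFR = 0.733

0.733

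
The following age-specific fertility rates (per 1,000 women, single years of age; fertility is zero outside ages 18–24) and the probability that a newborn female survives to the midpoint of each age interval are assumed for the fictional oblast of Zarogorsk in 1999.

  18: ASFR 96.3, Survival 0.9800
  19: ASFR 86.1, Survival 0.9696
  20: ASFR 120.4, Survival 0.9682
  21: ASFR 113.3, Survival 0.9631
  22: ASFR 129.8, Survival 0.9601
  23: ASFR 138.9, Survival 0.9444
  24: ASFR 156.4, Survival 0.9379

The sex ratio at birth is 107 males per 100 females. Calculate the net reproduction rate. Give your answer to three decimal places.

0.389

Proportion female at birth = 100 / (100 + 107) = 0.48309.
Per-age-group product (1 × ASFR × survival probability):
  18: 1 × 96.3/1000 × 0.9800 = 0.09437
  19: 1 × 86.1/1000 × 0.9696 = 0.08348
  20: 1 × 120.4/1000 × 0.9682 = 0.11657
  21: 1 × 113.3/1000 × 0.9631 = 0.10912
  22: 1 × 129.8/1000 × 0.9601 = 0.12462
  23: 1 × 138.9/1000 × 0.9444 = 0.13118
  24: 1 × 156.4/1000 × 0.9379 = 0.14669
Sum = 0.80603
NRR = 0.48309 × 0.80603 = 0.38939
An NRR under 1 implies long-run decline under these rates.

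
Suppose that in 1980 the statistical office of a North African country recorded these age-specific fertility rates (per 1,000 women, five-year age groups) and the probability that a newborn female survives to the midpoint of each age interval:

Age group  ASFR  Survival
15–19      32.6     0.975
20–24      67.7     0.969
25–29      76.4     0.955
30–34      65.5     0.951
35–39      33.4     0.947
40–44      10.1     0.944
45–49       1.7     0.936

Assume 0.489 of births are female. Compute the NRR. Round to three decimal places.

Proportion female at birth = 0.489.
Survival-weighted fertility by age (5·fₓ·Sₓ):
  15–19: 5 × 32.6/1000 × 0.975 = 0.15893
  20–24: 5 × 67.7/1000 × 0.969 = 0.32801
  25–29: 5 × 76.4/1000 × 0.955 = 0.36481
  30–34: 5 × 65.5/1000 × 0.951 = 0.31145
  35–39: 5 × 33.4/1000 × 0.947 = 0.15815
  40–44: 5 × 10.1/1000 × 0.944 = 0.04767
  45–49: 5 × 1.7/1000 × 0.936 = 0.00796
Sum = 1.37698
NRR = 0.489 × 1.37698 = 0.67334
An NRR under 1 implies long-run decline under these rates.

0.673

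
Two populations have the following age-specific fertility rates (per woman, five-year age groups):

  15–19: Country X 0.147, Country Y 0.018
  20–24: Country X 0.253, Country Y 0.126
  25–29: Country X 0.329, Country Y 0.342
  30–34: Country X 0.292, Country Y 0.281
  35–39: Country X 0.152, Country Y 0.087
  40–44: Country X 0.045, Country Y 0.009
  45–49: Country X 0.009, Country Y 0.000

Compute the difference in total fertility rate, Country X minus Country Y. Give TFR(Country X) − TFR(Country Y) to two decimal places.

1.82

Country X:
  Sum of ASFRs = 0.147 + 0.253 + 0.329 + 0.292 + 0.152 + 0.045 + 0.009 = 1.227
  TFR = 5 × 1.227 = 6.135
Country Y:
  Sum of ASFRs = 0.018 + 0.126 + 0.342 + 0.281 + 0.087 + 0.009 + 0.000 = 0.863
  TFR = 5 × 0.863 = 4.315
Difference = 6.135 − 4.315 = 1.82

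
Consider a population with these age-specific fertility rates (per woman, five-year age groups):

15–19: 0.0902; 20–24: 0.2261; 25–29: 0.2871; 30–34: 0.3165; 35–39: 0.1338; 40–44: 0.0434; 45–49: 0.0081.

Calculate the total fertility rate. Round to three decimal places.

5.526

Sum of ASFRs = 0.0902 + 0.2261 + 0.2871 + 0.3165 + 0.1338 + 0.0434 + 0.0081 = 1.1052
TFR = 5 × 1.1052 = 5.526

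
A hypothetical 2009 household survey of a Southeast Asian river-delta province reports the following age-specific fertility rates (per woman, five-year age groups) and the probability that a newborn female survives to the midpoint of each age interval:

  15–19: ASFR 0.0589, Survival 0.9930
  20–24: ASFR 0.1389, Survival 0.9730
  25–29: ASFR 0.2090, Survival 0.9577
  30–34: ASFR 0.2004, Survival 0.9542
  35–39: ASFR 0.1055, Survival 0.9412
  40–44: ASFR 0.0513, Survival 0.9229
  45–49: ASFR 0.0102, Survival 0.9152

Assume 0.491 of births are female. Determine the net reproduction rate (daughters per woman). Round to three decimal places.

1.819

Proportion female at birth = 0.491.
Survival-weighted fertility by age (5·fₓ·Sₓ):
  15–19: 5 × 0.0589 × 0.9930 = 0.29244
  20–24: 5 × 0.1389 × 0.9730 = 0.67575
  25–29: 5 × 0.2090 × 0.9577 = 1.00080
  30–34: 5 × 0.2004 × 0.9542 = 0.95611
  35–39: 5 × 0.1055 × 0.9412 = 0.49648
  40–44: 5 × 0.0513 × 0.9229 = 0.23672
  45–49: 5 × 0.0102 × 0.9152 = 0.04668
Sum = 3.70498
NRR = 0.491 × 3.70498 = 1.81915
An NRR exceeding 1 indicates intrinsic growth under these rates.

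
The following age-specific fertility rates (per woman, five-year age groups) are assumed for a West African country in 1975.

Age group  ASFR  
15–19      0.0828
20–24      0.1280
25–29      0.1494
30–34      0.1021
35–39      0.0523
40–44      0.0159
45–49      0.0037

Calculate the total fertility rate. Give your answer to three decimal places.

Sum of ASFRs = 0.0828 + 0.1280 + 0.1494 + 0.1021 + 0.0523 + 0.0159 + 0.0037 = 0.5342
TFR = 5 × 0.5342 = 2.671

2.671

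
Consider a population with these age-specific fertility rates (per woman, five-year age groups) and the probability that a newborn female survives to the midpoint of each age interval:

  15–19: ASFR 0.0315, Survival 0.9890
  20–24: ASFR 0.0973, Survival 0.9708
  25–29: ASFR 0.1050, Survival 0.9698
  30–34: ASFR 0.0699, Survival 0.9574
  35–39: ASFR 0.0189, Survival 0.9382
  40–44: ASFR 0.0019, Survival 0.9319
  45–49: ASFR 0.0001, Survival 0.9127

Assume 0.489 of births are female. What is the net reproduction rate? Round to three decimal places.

0.768

Proportion female at birth = 0.489.
Per-age-group product (5 × ASFR × survival probability):
  15–19: 5 × 0.0315 × 0.9890 = 0.15577
  20–24: 5 × 0.0973 × 0.9708 = 0.47229
  25–29: 5 × 0.1050 × 0.9698 = 0.50915
  30–34: 5 × 0.0699 × 0.9574 = 0.33461
  35–39: 5 × 0.0189 × 0.9382 = 0.08866
  40–44: 5 × 0.0019 × 0.9319 = 0.00885
  45–49: 5 × 0.0001 × 0.9127 = 0.00046
Sum = 1.56979
NRR = 0.489 × 1.56979 = 0.76763
With NRR below 1 the population is below replacement fertility.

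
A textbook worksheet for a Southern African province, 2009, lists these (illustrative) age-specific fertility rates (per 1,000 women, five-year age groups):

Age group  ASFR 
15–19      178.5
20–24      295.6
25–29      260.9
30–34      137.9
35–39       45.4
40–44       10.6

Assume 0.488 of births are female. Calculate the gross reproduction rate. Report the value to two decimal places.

2.27

Proportion female at birth = 0.488.
Sum of ASFRs = 178.5 + 295.6 + 260.9 + 137.9 + 45.4 + 10.6 = 928.9
TFR = 5 × 928.9 / 1000 = 4.6445
GRR = 0.488 × 4.6445 = 2.26652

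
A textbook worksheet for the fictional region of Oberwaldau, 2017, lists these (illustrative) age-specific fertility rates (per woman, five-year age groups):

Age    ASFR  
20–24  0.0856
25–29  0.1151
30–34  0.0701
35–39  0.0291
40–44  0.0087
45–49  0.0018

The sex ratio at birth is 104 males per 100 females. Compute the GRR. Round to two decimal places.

Proportion female at birth = 100 / (100 + 104) = 0.49020.
Sum of ASFRs = 0.0856 + 0.1151 + 0.0701 + 0.0291 + 0.0087 + 0.0018 = 0.3104
TFR = 5 × 0.3104 = 1.552
GRR = 0.49020 × 1.552 = 0.76079

0.76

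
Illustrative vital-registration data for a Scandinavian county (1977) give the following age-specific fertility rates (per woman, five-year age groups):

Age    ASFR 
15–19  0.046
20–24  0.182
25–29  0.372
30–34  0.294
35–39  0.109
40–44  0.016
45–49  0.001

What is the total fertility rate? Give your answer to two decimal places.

5.10

Sum of ASFRs = 0.046 + 0.182 + 0.372 + 0.294 + 0.109 + 0.016 + 0.001 = 1.020
TFR = 5 × 1.020 = 5.1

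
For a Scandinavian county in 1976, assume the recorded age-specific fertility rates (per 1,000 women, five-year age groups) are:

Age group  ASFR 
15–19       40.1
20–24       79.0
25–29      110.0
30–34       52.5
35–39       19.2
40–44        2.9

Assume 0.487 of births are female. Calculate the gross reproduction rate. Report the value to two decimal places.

Proportion female at birth = 0.487.
Sum of ASFRs = 40.1 + 79.0 + 110.0 + 52.5 + 19.2 + 2.9 = 303.7
TFR = 5 × 303.7 / 1000 = 1.5185
GRR = 0.487 × 1.5185 = 0.73951

0.74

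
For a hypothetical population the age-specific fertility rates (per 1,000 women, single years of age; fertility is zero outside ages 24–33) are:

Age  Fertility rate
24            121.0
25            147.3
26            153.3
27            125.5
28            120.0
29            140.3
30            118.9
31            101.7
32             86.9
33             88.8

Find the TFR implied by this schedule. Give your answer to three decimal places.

1.204

Sum of ASFRs = 121.0 + 147.3 + 153.3 + 125.5 + 120.0 + 140.3 + 118.9 + 101.7 + 86.9 + 88.8 = 1203.7
TFR = 1203.7 / 1000 = 1.2037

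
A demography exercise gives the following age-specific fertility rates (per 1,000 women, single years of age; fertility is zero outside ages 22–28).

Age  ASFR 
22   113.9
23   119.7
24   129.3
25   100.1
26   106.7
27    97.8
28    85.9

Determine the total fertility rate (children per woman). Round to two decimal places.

Sum of ASFRs = 113.9 + 119.7 + 129.3 + 100.1 + 106.7 + 97.8 + 85.9 = 753.4
TFR = 753.4 / 1000 = 0.7534

0.75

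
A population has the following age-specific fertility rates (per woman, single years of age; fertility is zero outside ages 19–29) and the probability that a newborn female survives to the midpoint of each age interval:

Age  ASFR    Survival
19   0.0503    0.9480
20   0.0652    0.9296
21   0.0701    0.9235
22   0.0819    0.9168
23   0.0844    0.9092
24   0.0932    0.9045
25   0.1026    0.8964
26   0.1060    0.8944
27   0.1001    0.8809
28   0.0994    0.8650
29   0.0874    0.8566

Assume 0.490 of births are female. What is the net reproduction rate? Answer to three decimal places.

Proportion female at birth = 0.490.
Each age group contributes 1 × ASFR × survival:
  19: 1 × 0.0503 × 0.9480 = 0.04768
  20: 1 × 0.0652 × 0.9296 = 0.06061
  21: 1 × 0.0701 × 0.9235 = 0.06474
  22: 1 × 0.0819 × 0.9168 = 0.07509
  23: 1 × 0.0844 × 0.9092 = 0.07674
  24: 1 × 0.0932 × 0.9045 = 0.08430
  25: 1 × 0.1026 × 0.8964 = 0.09197
  26: 1 × 0.1060 × 0.8944 = 0.09481
  27: 1 × 0.1001 × 0.8809 = 0.08818
  28: 1 × 0.0994 × 0.8650 = 0.08598
  29: 1 × 0.0874 × 0.8566 = 0.07487
Sum = 0.84497
NRR = 0.490 × 0.84497 = 0.41404

0.414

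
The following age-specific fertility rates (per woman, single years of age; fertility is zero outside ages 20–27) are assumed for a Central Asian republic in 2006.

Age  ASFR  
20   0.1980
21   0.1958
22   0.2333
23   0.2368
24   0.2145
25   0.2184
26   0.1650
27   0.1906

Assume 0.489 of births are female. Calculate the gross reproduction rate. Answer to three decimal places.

0.808

Proportion female at birth = 0.489.
Sum of ASFRs = 0.1980 + 0.1958 + 0.2333 + 0.2368 + 0.2145 + 0.2184 + 0.1650 + 0.1906 = 1.6524
TFR = 1.6524
GRR = 0.489 × 1.6524 = 0.80802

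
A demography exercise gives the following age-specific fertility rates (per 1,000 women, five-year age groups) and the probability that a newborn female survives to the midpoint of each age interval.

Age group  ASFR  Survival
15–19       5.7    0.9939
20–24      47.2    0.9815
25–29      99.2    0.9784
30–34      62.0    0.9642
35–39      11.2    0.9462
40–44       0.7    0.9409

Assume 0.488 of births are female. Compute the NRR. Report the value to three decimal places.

Proportion female at birth = 0.488.
Survival-weighted fertility by age (5·fₓ·Sₓ):
  15–19: 5 × 5.7/1000 × 0.9939 = 0.02833
  20–24: 5 × 47.2/1000 × 0.9815 = 0.23163
  25–29: 5 × 99.2/1000 × 0.9784 = 0.48529
  30–34: 5 × 62.0/1000 × 0.9642 = 0.29890
  35–39: 5 × 11.2/1000 × 0.9462 = 0.05299
  40–44: 5 × 0.7/1000 × 0.9409 = 0.00329
Sum = 1.10043
NRR = 0.488 × 1.10043 = 0.53701
With NRR below 1 the population is below replacement fertility.

0.537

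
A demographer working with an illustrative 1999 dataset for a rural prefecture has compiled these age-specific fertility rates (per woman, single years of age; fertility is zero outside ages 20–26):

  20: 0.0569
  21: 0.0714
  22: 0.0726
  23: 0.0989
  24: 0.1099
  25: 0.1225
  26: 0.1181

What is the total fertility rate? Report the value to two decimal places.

Sum of ASFRs = 0.0569 + 0.0714 + 0.0726 + 0.0989 + 0.1099 + 0.1225 + 0.1181 = 0.6503
TFR = 0.6503

0.65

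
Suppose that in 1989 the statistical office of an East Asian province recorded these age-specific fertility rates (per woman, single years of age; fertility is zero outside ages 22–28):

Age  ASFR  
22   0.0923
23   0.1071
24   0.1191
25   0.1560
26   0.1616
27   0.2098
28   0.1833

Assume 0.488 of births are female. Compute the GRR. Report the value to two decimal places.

Proportion female at birth = 0.488.
Sum of ASFRs = 0.0923 + 0.1071 + 0.1191 + 0.1560 + 0.1616 + 0.2098 + 0.1833 = 1.0292
TFR = 1.0292
GRR = 0.488 × 1.0292 = 0.50225

0.50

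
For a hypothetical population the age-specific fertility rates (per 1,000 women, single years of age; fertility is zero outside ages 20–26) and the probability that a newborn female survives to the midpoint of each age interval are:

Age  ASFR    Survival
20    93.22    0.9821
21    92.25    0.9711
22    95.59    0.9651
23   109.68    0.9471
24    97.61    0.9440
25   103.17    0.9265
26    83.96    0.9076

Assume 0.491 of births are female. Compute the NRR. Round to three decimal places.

0.315

Proportion female at birth = 0.491.
Survival-weighted fertility by age (1·fₓ·Sₓ):
  20: 1 × 93.22/1000 × 0.9821 = 0.09155
  21: 1 × 92.25/1000 × 0.9711 = 0.08958
  22: 1 × 95.59/1000 × 0.9651 = 0.09225
  23: 1 × 109.68/1000 × 0.9471 = 0.10388
  24: 1 × 97.61/1000 × 0.9440 = 0.09214
  25: 1 × 103.17/1000 × 0.9265 = 0.09559
  26: 1 × 83.96/1000 × 0.9076 = 0.07620
Sum = 0.64119
NRR = 0.491 × 0.64119 = 0.31482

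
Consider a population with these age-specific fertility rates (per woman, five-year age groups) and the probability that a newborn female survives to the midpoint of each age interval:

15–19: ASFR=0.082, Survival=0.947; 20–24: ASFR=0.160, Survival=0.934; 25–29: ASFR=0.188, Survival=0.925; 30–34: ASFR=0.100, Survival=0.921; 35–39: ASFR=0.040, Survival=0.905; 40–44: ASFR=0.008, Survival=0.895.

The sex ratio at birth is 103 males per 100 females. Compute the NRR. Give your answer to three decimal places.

1.321

Proportion female at birth = 100 / (100 + 103) = 0.49261.
Each age group contributes 5 × ASFR × survival:
  15–19: 5 × 0.082 × 0.947 = 0.38827
  20–24: 5 × 0.160 × 0.934 = 0.74720
  25–29: 5 × 0.188 × 0.925 = 0.86950
  30–34: 5 × 0.100 × 0.921 = 0.46050
  35–39: 5 × 0.040 × 0.905 = 0.18100
  40–44: 5 × 0.008 × 0.895 = 0.03580
Sum = 2.68227
NRR = 0.49261 × 2.68227 = 1.32131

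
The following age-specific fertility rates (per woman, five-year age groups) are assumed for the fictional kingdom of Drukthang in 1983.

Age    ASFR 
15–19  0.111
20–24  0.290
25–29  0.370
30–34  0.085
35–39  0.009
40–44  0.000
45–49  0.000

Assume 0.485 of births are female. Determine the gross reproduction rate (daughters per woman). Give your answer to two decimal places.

2.10

Proportion female at birth = 0.485.
Sum of ASFRs = 0.111 + 0.290 + 0.370 + 0.085 + 0.009 + 0.000 + 0.000 = 0.865
TFR = 5 × 0.865 = 4.325
GRR = 0.485 × 4.325 = 2.09763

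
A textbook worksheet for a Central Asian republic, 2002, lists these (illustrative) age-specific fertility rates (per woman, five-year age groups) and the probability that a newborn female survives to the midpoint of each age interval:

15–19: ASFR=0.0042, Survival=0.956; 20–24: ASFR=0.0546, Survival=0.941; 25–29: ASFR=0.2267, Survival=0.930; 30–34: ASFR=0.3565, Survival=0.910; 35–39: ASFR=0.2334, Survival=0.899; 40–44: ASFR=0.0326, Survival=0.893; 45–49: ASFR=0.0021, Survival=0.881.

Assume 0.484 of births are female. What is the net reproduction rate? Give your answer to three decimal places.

2.012

Proportion female at birth = 0.484.
Weighting each age-specific rate by interval width and survival:
  15–19: 5 × 0.0042 × 0.956 = 0.02008
  20–24: 5 × 0.0546 × 0.941 = 0.25689
  25–29: 5 × 0.2267 × 0.930 = 1.05416
  30–34: 5 × 0.3565 × 0.910 = 1.62208
  35–39: 5 × 0.2334 × 0.899 = 1.04913
  40–44: 5 × 0.0326 × 0.893 = 0.14556
  45–49: 5 × 0.0021 × 0.881 = 0.00925
Sum = 4.15715
NRR = 0.484 × 4.15715 = 2.01206
With NRR above 1 the population is above replacement fertility.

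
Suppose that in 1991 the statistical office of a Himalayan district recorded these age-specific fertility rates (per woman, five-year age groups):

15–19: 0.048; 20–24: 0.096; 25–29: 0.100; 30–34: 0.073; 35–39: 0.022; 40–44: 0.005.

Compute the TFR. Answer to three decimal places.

1.720

Sum of ASFRs = 0.048 + 0.096 + 0.100 + 0.073 + 0.022 + 0.005 = 0.344
TFR = 5 × 0.344 = 1.72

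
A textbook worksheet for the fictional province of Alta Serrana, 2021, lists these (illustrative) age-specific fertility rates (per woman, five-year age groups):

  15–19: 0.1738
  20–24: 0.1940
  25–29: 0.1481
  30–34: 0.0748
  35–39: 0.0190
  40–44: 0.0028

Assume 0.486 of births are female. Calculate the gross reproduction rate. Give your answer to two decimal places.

1.49

Proportion female at birth = 0.486.
Sum of ASFRs = 0.1738 + 0.1940 + 0.1481 + 0.0748 + 0.0190 + 0.0028 = 0.6125
TFR = 5 × 0.6125 = 3.0625
GRR = 0.486 × 3.0625 = 1.48838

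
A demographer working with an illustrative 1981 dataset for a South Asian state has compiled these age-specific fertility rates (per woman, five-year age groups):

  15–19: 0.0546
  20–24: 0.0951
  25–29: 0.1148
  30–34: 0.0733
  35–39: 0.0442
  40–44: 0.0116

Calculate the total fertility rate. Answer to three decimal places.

Sum of ASFRs = 0.0546 + 0.0951 + 0.1148 + 0.0733 + 0.0442 + 0.0116 = 0.3936
TFR = 5 × 0.3936 = 1.968

1.968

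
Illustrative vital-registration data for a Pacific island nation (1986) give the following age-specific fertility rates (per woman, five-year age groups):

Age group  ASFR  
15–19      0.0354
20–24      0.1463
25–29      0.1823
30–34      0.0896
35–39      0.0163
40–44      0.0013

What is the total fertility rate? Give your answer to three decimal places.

2.356

Sum of ASFRs = 0.0354 + 0.1463 + 0.1823 + 0.0896 + 0.0163 + 0.0013 = 0.4712
TFR = 5 × 0.4712 = 2.356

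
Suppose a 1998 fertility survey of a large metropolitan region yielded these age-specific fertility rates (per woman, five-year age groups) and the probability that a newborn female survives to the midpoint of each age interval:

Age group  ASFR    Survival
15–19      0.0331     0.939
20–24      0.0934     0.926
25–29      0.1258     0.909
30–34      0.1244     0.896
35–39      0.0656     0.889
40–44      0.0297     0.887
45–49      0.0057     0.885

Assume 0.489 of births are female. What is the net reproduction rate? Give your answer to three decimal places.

1.059

Proportion female at birth = 0.489.
Weighting each age-specific rate by interval width and survival:
  15–19: 5 × 0.0331 × 0.939 = 0.15540
  20–24: 5 × 0.0934 × 0.926 = 0.43244
  25–29: 5 × 0.1258 × 0.909 = 0.57176
  30–34: 5 × 0.1244 × 0.896 = 0.55731
  35–39: 5 × 0.0656 × 0.889 = 0.29159
  40–44: 5 × 0.0297 × 0.887 = 0.13172
  45–49: 5 × 0.0057 × 0.885 = 0.02522
Sum = 2.16544
NRR = 0.489 × 2.16544 = 1.05890
With NRR above 1 the population is above replacement fertility.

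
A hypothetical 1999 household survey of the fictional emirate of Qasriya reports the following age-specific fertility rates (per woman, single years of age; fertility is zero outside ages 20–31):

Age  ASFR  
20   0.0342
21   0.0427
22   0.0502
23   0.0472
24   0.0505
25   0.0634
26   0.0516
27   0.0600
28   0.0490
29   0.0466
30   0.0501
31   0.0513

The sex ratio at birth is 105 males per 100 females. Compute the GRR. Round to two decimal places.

0.29

Proportion female at birth = 100 / (100 + 105) = 0.48780.
Sum of ASFRs = 0.0342 + 0.0427 + 0.0502 + 0.0472 + 0.0505 + 0.0634 + 0.0516 + 0.0600 + 0.0490 + 0.0466 + 0.0501 + 0.0513 = 0.5968
TFR = 0.5968
GRR = 0.48780 × 0.5968 = 0.29112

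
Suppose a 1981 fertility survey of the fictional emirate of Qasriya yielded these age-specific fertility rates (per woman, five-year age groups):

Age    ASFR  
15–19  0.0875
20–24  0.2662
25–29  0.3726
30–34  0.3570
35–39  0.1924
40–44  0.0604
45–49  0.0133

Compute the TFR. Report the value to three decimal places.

Sum of ASFRs = 0.0875 + 0.2662 + 0.3726 + 0.3570 + 0.1924 + 0.0604 + 0.0133 = 1.3494
TFR = 5 × 1.3494 = 6.747

6.747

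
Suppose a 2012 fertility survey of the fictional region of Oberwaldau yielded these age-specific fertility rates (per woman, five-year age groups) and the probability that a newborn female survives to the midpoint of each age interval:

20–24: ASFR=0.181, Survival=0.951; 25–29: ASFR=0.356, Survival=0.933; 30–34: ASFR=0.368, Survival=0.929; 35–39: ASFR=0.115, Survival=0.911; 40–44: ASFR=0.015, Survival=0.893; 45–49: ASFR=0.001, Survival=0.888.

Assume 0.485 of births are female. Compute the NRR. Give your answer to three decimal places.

2.341

Proportion female at birth = 0.485.
Weighting each age-specific rate by interval width and survival:
  20–24: 5 × 0.181 × 0.951 = 0.86066
  25–29: 5 × 0.356 × 0.933 = 1.66074
  30–34: 5 × 0.368 × 0.929 = 1.70936
  35–39: 5 × 0.115 × 0.911 = 0.52383
  40–44: 5 × 0.015 × 0.893 = 0.06698
  45–49: 5 × 0.001 × 0.888 = 0.00444
Sum = 4.82601
NRR = 0.485 × 4.82601 = 2.34061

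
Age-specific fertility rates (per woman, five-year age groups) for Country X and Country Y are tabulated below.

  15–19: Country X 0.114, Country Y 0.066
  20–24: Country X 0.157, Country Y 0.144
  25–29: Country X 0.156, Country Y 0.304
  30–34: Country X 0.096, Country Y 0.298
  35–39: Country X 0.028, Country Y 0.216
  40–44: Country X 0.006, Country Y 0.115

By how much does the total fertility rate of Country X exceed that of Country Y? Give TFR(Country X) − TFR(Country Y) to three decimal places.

-2.930

Country X:
  Sum of ASFRs = 0.114 + 0.157 + 0.156 + 0.096 + 0.028 + 0.006 = 0.557
  TFR = 5 × 0.557 = 2.785
Country Y:
  Sum of ASFRs = 0.066 + 0.144 + 0.304 + 0.298 + 0.216 + 0.115 = 1.143
  TFR = 5 × 1.143 = 5.715
Difference = 2.785 − 5.715 = -2.93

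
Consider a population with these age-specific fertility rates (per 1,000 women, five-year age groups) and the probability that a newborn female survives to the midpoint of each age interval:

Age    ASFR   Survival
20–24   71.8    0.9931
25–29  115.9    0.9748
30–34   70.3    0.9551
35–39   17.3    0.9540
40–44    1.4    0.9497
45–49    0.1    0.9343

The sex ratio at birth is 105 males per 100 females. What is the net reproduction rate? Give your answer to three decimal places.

0.657

Proportion female at birth = 100 / (100 + 105) = 0.48780.
Per-age-group product (5 × ASFR × survival probability):
  20–24: 5 × 71.8/1000 × 0.9931 = 0.35652
  25–29: 5 × 115.9/1000 × 0.9748 = 0.56490
  30–34: 5 × 70.3/1000 × 0.9551 = 0.33572
  35–39: 5 × 17.3/1000 × 0.9540 = 0.08252
  40–44: 5 × 1.4/1000 × 0.9497 = 0.00665
  45–49: 5 × 0.1/1000 × 0.9343 = 0.00047
Sum = 1.34678
NRR = 0.48780 × 1.34678 = 0.65696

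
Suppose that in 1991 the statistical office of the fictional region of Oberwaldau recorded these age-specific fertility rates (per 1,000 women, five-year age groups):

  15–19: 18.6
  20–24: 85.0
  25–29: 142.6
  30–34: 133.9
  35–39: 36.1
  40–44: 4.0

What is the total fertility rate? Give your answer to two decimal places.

Sum of ASFRs = 18.6 + 85.0 + 142.6 + 133.9 + 36.1 + 4.0 = 420.2
TFR = 5 × 420.2 / 1000 = 2.101

2.10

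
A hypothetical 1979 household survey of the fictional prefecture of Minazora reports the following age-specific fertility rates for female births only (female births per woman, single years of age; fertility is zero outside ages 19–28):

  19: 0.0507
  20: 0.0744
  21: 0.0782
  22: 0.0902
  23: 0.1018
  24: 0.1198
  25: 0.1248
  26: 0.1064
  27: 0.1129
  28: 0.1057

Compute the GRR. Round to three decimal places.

0.965

Sum of female ASFRs = 0.0507 + 0.0744 + 0.0782 + 0.0902 + 0.1018 + 0.1198 + 0.1248 + 0.1064 + 0.1129 + 0.1057 = 0.9649
GRR = 0.9649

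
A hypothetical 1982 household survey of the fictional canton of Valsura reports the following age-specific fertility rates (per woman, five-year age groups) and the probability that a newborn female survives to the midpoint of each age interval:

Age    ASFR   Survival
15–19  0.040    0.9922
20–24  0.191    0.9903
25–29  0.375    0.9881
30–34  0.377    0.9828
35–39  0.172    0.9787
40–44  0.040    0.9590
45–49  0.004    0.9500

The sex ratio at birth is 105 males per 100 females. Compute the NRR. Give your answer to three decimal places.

Proportion female at birth = 100 / (100 + 105) = 0.48780.
Per-age-group product (5 × ASFR × survival probability):
  15–19: 5 × 0.040 × 0.9922 = 0.19844
  20–24: 5 × 0.191 × 0.9903 = 0.94574
  25–29: 5 × 0.375 × 0.9881 = 1.85269
  30–34: 5 × 0.377 × 0.9828 = 1.85258
  35–39: 5 × 0.172 × 0.9787 = 0.84168
  40–44: 5 × 0.040 × 0.9590 = 0.19180
  45–49: 5 × 0.004 × 0.9500 = 0.01900
Sum = 5.90193
NRR = 0.48780 × 5.90193 = 2.87896
An NRR exceeding 1 indicates intrinsic growth under these rates.

2.879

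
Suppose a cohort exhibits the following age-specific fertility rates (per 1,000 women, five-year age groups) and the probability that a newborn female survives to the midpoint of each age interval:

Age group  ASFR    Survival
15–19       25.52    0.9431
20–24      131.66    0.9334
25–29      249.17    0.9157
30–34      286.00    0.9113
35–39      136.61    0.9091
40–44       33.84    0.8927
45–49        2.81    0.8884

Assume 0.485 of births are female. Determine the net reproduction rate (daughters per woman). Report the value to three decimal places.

Proportion female at birth = 0.485.
Per-age-group product (5 × ASFR × survival probability):
  15–19: 5 × 25.52/1000 × 0.9431 = 0.12034
  20–24: 5 × 131.66/1000 × 0.9334 = 0.61446
  25–29: 5 × 249.17/1000 × 0.9157 = 1.14082
  30–34: 5 × 286.00/1000 × 0.9113 = 1.30316
  35–39: 5 × 136.61/1000 × 0.9091 = 0.62096
  40–44: 5 × 33.84/1000 × 0.8927 = 0.15104
  45–49: 5 × 2.81/1000 × 0.8884 = 0.01248
Sum = 3.96326
NRR = 0.485 × 3.96326 = 1.92218

1.922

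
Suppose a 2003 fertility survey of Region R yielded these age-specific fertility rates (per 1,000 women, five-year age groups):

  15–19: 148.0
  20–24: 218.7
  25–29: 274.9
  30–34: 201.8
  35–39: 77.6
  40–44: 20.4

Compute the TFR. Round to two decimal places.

4.71

Sum of ASFRs = 148.0 + 218.7 + 274.9 + 201.8 + 77.6 + 20.4 = 941.4
TFR = 5 × 941.4 / 1000 = 4.707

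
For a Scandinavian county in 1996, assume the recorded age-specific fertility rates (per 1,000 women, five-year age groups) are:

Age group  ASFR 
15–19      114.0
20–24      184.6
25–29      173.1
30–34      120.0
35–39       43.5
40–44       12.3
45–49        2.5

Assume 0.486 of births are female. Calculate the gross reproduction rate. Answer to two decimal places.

Proportion female at birth = 0.486.
Sum of ASFRs = 114.0 + 184.6 + 173.1 + 120.0 + 43.5 + 12.3 + 2.5 = 650.0
TFR = 5 × 650.0 / 1000 = 3.25
GRR = 0.486 × 3.25 = 1.57950

1.58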